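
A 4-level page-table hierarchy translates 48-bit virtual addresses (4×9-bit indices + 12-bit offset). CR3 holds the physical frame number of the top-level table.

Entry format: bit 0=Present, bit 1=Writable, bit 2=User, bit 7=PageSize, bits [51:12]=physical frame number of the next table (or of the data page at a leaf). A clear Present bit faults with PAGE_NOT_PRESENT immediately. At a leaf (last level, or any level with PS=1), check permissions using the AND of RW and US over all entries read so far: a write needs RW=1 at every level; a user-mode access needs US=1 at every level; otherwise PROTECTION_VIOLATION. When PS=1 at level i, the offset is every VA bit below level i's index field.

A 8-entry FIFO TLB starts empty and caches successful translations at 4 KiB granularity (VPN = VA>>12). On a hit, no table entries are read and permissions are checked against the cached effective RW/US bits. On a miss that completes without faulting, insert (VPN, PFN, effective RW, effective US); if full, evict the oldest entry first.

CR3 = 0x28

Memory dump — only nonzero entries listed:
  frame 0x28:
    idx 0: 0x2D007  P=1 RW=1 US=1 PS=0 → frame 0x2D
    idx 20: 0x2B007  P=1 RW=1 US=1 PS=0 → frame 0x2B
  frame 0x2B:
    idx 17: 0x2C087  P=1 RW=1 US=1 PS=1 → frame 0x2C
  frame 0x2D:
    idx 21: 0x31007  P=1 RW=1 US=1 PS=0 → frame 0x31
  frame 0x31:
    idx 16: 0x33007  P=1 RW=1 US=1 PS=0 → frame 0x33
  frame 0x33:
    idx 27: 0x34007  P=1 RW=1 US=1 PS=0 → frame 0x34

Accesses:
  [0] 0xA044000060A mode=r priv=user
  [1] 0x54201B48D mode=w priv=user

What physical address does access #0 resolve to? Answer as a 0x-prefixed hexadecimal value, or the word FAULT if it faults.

Per-access translation:
#0 VA=0xA044000060A (r,user):
  L0 @0x28[20] → 0x2B007  P=1,RW=1,US=1,PS=0
  L1 @0x2B[17] → 0x2C087  P=1,RW=1,US=1,PS=1
  ✓ 0x2C60A (huge @L1)  — 2 lookups
#1 VA=0x54201B48D (w,user):
  L0 @0x28[0] → 0x2D007  P=1,RW=1,US=1,PS=0
  L1 @0x2D[21] → 0x31007  P=1,RW=1,US=1,PS=0
  L2 @0x31[16] → 0x33007  P=1,RW=1,US=1,PS=0
  L3 @0x33[27] → 0x34007  P=1,RW=1,US=1,PS=0
  ✓ 0x3448D  — 4 lookups

Access #0 PA: 0x2C60A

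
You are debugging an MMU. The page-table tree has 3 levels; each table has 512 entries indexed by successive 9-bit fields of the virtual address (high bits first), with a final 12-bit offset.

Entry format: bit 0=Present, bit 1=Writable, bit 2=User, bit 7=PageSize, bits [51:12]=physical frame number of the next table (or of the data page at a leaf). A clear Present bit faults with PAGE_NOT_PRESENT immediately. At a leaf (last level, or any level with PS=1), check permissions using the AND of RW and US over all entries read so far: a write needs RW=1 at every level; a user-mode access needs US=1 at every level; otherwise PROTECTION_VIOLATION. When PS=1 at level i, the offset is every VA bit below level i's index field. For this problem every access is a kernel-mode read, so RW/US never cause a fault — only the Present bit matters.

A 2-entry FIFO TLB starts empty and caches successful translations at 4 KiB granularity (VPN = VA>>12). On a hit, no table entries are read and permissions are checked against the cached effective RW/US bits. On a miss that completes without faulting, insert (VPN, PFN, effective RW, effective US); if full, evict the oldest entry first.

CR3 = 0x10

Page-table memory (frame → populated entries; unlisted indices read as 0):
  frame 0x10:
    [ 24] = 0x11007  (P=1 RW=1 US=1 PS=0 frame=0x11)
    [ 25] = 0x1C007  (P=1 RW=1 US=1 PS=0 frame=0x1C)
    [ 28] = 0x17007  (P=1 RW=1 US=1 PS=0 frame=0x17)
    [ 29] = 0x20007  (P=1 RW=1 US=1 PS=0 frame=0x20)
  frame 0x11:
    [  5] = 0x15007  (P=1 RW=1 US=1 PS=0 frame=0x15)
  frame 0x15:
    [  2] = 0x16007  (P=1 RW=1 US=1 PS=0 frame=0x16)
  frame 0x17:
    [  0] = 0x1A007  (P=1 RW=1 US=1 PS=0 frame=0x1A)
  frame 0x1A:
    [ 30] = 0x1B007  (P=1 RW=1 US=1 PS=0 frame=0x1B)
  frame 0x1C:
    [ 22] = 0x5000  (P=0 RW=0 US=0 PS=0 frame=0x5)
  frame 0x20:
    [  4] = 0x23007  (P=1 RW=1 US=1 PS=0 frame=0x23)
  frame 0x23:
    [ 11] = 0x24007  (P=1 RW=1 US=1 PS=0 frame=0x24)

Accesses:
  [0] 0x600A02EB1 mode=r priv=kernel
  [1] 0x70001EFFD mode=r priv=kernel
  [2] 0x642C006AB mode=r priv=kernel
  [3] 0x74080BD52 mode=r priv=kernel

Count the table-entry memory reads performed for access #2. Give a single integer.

Per-access translation:
#0 VA=0x600A02EB1 (r,kernel):
  [0] read 0x10 idx=24: raw=0x11007 flags P=1 W=1 U=1 S=0
  [1] read 0x11 idx=5: raw=0x15007 flags P=1 W=1 U=1 S=0
  [2] read 0x15 idx=2: raw=0x16007 flags P=1 W=1 U=1 S=0
  ⇒ phys 0x16EB1  [3 reads]
#1 VA=0x70001EFFD (r,kernel):
  [0] read 0x10 idx=28: raw=0x17007 flags P=1 W=1 U=1 S=0
  [1] read 0x17 idx=0: raw=0x1A007 flags P=1 W=1 U=1 S=0
  [2] read 0x1A idx=30: raw=0x1B007 flags P=1 W=1 U=1 S=0
  ⇒ phys 0x1BFFD  [3 reads]
#2 VA=0x642C006AB (r,kernel):
  [0] read 0x10 idx=25: raw=0x1C007 flags P=1 W=1 U=1 S=0
  [1] read 0x1C idx=22: raw=0x5000 flags P=0 W=0 U=0 S=0
  → PAGE_NOT_PRESENT  (2 entries read)
#3 VA=0x74080BD52 (r,kernel):
  [0] read 0x10 idx=29: raw=0x20007 flags P=1 W=1 U=1 S=0
  [1] read 0x20 idx=4: raw=0x23007 flags P=1 W=1 U=1 S=0
  [2] read 0x23 idx=11: raw=0x24007 flags P=1 W=1 U=1 S=0
  ⇒ phys 0x24D52  [3 reads]

Entries read for #2: 2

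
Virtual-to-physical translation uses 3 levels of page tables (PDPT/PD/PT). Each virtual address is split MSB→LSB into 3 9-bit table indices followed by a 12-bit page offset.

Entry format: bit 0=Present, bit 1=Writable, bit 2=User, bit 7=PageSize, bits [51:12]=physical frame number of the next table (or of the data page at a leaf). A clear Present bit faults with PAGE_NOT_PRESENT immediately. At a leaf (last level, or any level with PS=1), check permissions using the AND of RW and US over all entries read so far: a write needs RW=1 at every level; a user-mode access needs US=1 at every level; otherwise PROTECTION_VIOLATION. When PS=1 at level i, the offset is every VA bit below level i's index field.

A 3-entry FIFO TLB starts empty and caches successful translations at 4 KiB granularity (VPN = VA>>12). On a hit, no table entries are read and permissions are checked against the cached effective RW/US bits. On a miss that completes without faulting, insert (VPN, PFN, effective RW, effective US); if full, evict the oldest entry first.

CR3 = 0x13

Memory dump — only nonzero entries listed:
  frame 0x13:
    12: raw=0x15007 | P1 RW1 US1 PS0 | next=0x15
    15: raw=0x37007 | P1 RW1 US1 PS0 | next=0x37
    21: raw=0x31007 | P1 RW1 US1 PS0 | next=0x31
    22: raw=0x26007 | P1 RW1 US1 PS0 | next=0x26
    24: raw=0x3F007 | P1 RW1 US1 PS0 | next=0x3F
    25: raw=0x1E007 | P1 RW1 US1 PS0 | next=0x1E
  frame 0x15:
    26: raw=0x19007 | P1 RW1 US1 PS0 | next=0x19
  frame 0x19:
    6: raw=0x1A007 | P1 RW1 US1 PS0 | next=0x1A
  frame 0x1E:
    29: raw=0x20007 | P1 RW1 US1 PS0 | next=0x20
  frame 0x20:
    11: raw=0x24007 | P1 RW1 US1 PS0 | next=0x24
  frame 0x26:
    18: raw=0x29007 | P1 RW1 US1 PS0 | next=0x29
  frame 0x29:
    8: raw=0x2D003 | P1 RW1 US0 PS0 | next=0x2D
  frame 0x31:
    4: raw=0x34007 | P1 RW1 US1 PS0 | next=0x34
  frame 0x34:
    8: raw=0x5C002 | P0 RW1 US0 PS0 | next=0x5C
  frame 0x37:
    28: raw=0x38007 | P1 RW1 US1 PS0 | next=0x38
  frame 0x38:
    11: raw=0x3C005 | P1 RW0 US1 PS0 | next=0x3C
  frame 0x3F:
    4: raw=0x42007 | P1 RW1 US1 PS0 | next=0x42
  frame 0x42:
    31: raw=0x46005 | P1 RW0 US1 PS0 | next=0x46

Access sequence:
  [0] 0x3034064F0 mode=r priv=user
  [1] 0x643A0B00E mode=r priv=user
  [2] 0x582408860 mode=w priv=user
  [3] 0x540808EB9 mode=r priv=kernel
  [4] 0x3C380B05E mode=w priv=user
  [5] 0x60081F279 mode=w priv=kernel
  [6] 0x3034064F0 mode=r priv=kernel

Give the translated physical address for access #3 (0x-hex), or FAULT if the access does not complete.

Per-access translation:
#0 VA=0x3034064F0 (r,user):
  L0 @0x13[12] → 0x15007  P=1,RW=1,US=1,PS=0
  L1 @0x15[26] → 0x19007  P=1,RW=1,US=1,PS=0
  L2 @0x19[6] → 0x1A007  P=1,RW=1,US=1,PS=0
  ⇒ phys 0x1A4F0  [3 reads]
#1 VA=0x643A0B00E (r,user):
  L0 @0x13[25] → 0x1E007  P=1,RW=1,US=1,PS=0
  L1 @0x1E[29] → 0x20007  P=1,RW=1,US=1,PS=0
  L2 @0x20[11] → 0x24007  P=1,RW=1,US=1,PS=0
  ⇒ phys 0x2400E  [3 reads]
#2 VA=0x582408860 (w,user):
  L0 @0x13[22] → 0x26007  P=1,RW=1,US=1,PS=0
  L1 @0x26[18] → 0x29007  P=1,RW=1,US=1,PS=0
  L2 @0x29[8] → 0x2D003  P=1,RW=1,US=0,PS=0
  ⇒ fault: PROTECTION_VIOLATION  — 3 lookups
#3 VA=0x540808EB9 (r,kernel):
  L0 @0x13[21] → 0x31007  P=1,RW=1,US=1,PS=0
  L1 @0x31[4] → 0x34007  P=1,RW=1,US=1,PS=0
  L2 @0x34[8] → 0x5C002  P=0,RW=1,US=0,PS=0
  ⇒ fault: PAGE_NOT_PRESENT  — 3 lookups
#4 VA=0x3C380B05E (w,user):
  L0 @0x13[15] → 0x37007  P=1,RW=1,US=1,PS=0
  L1 @0x37[28] → 0x38007  P=1,RW=1,US=1,PS=0
  L2 @0x38[11] → 0x3C005  P=1,RW=0,US=1,PS=0
  ⇒ fault: PROTECTION_VIOLATION  — 3 lookups
#5 VA=0x60081F279 (w,kernel):
  L0 @0x13[24] → 0x3F007  P=1,RW=1,US=1,PS=0
  L1 @0x3F[4] → 0x42007  P=1,RW=1,US=1,PS=0
  L2 @0x42[31] → 0x46005  P=1,RW=0,US=1,PS=0
  ⇒ fault: PROTECTION_VIOLATION  — 3 lookups
#6 VA=0x3034064F0 (r,kernel):
  TLB hit vpn=0x303406 → PA=0x1A4F0

Access #3 PA: FAULT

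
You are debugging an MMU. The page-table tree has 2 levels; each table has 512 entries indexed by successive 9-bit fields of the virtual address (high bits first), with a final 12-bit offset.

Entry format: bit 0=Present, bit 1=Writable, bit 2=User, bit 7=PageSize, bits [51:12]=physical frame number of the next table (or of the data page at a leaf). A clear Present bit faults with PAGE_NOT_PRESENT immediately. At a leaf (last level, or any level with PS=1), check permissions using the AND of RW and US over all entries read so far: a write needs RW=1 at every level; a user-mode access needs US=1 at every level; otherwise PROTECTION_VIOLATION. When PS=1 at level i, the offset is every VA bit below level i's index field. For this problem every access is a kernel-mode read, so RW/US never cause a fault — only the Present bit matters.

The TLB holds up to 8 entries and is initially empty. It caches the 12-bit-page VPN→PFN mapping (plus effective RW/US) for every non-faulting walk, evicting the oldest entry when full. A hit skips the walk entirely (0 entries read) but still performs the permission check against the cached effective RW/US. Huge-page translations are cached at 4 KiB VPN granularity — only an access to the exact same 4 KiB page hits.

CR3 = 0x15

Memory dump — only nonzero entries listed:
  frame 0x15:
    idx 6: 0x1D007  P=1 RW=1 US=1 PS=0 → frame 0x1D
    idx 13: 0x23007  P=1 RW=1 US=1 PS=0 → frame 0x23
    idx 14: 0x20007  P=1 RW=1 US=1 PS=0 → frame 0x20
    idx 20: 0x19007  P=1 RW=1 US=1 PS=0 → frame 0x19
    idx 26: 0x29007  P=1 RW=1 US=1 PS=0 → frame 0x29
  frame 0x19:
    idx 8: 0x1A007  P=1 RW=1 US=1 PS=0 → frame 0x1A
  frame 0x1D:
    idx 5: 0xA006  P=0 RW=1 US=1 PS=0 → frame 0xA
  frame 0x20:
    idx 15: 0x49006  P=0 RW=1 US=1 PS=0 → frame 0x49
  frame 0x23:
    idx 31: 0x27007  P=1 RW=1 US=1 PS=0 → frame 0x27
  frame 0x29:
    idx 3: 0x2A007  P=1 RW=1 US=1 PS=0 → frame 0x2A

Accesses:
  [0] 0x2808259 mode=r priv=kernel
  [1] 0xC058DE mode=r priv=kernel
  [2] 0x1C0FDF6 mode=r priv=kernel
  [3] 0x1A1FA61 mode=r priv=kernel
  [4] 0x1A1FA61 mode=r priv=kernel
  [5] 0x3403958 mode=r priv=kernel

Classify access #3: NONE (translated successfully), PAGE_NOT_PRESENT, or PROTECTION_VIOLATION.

Per-access translation:
#0 VA=0x2808259 (r,kernel):
  [0] read 0x15 idx=20: raw=0x19007 flags P=1 W=1 U=1 S=0
  [1] read 0x19 idx=8: raw=0x1A007 flags P=1 W=1 U=1 S=0
  → PA=0x1A259  (2 entries read)
#1 VA=0xC058DE (r,kernel):
  [0] read 0x15 idx=6: raw=0x1D007 flags P=1 W=1 U=1 S=0
  [1] read 0x1D idx=5: raw=0xA006 flags P=0 W=1 U=1 S=0
  → PAGE_NOT_PRESENT  (2 entries read)
#2 VA=0x1C0FDF6 (r,kernel):
  [0] read 0x15 idx=14: raw=0x20007 flags P=1 W=1 U=1 S=0
  [1] read 0x20 idx=15: raw=0x49006 flags P=0 W=1 U=1 S=0
  → PAGE_NOT_PRESENT  (2 entries read)
#3 VA=0x1A1FA61 (r,kernel):
  [0] read 0x15 idx=13: raw=0x23007 flags P=1 W=1 U=1 S=0
  [1] read 0x23 idx=31: raw=0x27007 flags P=1 W=1 U=1 S=0
  → PA=0x27A61  (2 entries read)
#4 VA=0x1A1FA61 (r,kernel):
  TLB hit vpn=0x1A1F → PA=0x27A61
#5 VA=0x3403958 (r,kernel):
  [0] read 0x15 idx=26: raw=0x29007 flags P=1 W=1 U=1 S=0
  [1] read 0x29 idx=3: raw=0x2A007 flags P=1 W=1 U=1 S=0
  → PA=0x2A958  (2 entries read)

Access #3 fault: NONE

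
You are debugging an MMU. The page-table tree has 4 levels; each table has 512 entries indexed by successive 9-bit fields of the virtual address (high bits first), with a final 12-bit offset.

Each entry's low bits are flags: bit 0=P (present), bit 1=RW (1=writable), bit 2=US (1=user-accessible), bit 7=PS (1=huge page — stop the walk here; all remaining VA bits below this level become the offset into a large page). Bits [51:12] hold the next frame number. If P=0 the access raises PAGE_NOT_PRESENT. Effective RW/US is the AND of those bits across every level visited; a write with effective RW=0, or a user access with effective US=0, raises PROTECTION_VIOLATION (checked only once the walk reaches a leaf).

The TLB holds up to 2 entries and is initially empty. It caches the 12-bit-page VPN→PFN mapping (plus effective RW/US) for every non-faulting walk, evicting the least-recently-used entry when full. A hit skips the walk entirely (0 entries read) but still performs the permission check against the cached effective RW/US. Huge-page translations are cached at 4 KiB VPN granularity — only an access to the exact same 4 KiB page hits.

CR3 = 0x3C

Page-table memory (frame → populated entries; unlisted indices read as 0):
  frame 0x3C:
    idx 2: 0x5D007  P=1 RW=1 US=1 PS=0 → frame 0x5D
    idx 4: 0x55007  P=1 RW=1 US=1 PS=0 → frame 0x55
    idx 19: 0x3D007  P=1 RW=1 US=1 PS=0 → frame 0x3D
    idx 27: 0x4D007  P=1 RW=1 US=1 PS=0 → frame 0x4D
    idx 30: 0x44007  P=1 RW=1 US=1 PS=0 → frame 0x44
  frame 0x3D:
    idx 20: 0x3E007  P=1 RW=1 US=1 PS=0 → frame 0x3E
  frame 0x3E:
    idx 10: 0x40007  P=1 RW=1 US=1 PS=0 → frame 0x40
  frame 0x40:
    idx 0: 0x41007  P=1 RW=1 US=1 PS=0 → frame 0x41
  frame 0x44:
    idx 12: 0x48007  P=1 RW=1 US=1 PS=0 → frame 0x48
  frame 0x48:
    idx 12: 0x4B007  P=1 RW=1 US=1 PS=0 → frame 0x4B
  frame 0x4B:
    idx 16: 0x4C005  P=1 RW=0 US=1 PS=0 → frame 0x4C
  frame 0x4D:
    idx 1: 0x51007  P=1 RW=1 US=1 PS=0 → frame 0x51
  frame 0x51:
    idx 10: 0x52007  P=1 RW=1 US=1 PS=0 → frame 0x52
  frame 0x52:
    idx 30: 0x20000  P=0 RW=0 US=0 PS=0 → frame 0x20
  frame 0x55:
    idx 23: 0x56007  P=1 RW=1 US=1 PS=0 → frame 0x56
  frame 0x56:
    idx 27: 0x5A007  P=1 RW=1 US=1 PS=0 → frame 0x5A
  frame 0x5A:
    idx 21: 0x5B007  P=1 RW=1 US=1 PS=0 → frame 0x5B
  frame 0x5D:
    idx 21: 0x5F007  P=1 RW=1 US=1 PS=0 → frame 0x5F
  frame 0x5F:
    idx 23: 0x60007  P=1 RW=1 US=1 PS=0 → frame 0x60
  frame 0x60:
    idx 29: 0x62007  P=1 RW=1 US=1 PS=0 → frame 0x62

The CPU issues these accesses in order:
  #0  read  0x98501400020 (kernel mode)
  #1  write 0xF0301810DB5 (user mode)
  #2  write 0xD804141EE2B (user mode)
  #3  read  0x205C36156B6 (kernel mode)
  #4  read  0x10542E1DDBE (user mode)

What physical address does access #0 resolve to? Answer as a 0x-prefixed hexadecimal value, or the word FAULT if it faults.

Walk each access:
#0 VA=0x98501400020 (r,kernel):
  L0 @0x3C[19] → 0x3D007  P=1,RW=1,US=1,PS=0
  L1 @0x3D[20] → 0x3E007  P=1,RW=1,US=1,PS=0
  L2 @0x3E[10] → 0x40007  P=1,RW=1,US=1,PS=0
  L3 @0x40[0] → 0x41007  P=1,RW=1,US=1,PS=0
  → PA=0x41020  (4 entries read)
#1 VA=0xF0301810DB5 (w,user):
  L0 @0x3C[30] → 0x44007  P=1,RW=1,US=1,PS=0
  L1 @0x44[12] → 0x48007  P=1,RW=1,US=1,PS=0
  L2 @0x48[12] → 0x4B007  P=1,RW=1,US=1,PS=0
  L3 @0x4B[16] → 0x4C005  P=1,RW=0,US=1,PS=0
  → PROTECTION_VIOLATION  (4 entries read)
#2 VA=0xD804141EE2B (w,user):
  L0 @0x3C[27] → 0x4D007  P=1,RW=1,US=1,PS=0
  L1 @0x4D[1] → 0x51007  P=1,RW=1,US=1,PS=0
  L2 @0x51[10] → 0x52007  P=1,RW=1,US=1,PS=0
  L3 @0x52[30] → 0x20000  P=0,RW=0,US=0,PS=0
  → PAGE_NOT_PRESENT  (4 entries read)
#3 VA=0x205C36156B6 (r,kernel):
  L0 @0x3C[4] → 0x55007  P=1,RW=1,US=1,PS=0
  L1 @0x55[23] → 0x56007  P=1,RW=1,US=1,PS=0
  L2 @0x56[27] → 0x5A007  P=1,RW=1,US=1,PS=0
  L3 @0x5A[21] → 0x5B007  P=1,RW=1,US=1,PS=0
  → PA=0x5B6B6  (4 entries read)
#4 VA=0x10542E1DDBE (r,user):
  L0 @0x3C[2] → 0x5D007  P=1,RW=1,US=1,PS=0
  L1 @0x5D[21] → 0x5F007  P=1,RW=1,US=1,PS=0
  L2 @0x5F[23] → 0x60007  P=1,RW=1,US=1,PS=0
  L3 @0x60[29] → 0x62007  P=1,RW=1,US=1,PS=0
  → PA=0x62DBE  (4 entries read)

Access #0 PA: 0x41020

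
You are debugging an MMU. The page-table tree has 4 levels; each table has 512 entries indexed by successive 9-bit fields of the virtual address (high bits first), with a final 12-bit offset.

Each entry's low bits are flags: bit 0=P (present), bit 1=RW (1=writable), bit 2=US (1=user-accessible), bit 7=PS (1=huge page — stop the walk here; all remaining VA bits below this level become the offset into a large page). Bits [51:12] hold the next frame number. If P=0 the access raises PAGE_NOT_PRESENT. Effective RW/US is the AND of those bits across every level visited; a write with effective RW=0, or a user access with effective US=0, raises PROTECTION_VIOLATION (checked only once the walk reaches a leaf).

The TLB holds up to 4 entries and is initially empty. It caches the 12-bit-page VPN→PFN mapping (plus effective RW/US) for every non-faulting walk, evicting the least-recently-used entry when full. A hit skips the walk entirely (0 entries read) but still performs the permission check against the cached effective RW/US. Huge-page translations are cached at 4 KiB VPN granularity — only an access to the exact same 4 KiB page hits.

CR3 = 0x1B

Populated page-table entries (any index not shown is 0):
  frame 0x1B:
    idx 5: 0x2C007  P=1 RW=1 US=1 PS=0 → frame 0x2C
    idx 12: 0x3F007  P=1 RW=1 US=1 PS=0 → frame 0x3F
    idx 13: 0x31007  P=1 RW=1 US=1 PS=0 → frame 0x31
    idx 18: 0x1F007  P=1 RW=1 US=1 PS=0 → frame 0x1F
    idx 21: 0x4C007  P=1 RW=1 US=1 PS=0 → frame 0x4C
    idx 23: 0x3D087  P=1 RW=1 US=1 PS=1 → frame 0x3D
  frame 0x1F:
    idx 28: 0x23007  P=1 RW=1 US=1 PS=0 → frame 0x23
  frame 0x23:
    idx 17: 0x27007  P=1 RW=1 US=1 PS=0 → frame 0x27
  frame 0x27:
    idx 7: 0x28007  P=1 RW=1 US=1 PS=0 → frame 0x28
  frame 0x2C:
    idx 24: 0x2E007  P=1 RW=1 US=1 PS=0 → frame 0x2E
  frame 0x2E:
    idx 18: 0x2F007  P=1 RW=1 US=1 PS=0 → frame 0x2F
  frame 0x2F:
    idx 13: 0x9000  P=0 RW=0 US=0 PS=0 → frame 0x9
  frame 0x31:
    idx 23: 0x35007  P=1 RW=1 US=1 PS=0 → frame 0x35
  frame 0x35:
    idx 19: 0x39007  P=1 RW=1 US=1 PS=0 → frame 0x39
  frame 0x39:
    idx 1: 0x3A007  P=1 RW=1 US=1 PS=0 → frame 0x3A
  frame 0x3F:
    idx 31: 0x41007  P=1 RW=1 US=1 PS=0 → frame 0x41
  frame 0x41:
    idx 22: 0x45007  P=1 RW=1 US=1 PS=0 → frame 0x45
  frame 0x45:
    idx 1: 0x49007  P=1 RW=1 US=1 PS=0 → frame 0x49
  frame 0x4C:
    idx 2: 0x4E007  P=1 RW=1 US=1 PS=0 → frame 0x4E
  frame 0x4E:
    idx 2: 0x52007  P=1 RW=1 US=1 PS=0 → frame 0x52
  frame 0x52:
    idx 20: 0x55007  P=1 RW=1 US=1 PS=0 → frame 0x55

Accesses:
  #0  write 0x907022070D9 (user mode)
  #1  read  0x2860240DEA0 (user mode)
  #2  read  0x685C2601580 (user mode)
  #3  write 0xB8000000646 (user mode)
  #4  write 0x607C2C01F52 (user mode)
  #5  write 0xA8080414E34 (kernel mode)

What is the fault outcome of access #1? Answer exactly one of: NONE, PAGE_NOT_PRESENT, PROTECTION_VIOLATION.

Trace:
#0 VA=0x907022070D9 (w,user):
  [0] read 0x1B idx=18: raw=0x1F007 flags P=1 W=1 U=1 S=0
  [1] read 0x1F idx=28: raw=0x23007 flags P=1 W=1 U=1 S=0
  [2] read 0x23 idx=17: raw=0x27007 flags P=1 W=1 U=1 S=0
  [3] read 0x27 idx=7: raw=0x28007 flags P=1 W=1 U=1 S=0
  → PA=0x280D9  (4 entries read)
#1 VA=0x2860240DEA0 (r,user):
  [0] read 0x1B idx=5: raw=0x2C007 flags P=1 W=1 U=1 S=0
  [1] read 0x2C idx=24: raw=0x2E007 flags P=1 W=1 U=1 S=0
  [2] read 0x2E idx=18: raw=0x2F007 flags P=1 W=1 U=1 S=0
  [3] read 0x2F idx=13: raw=0x9000 flags P=0 W=0 U=0 S=0
  ✗ PAGE_NOT_PRESENT  [4 reads]
#2 VA=0x685C2601580 (r,user):
  [0] read 0x1B idx=13: raw=0x31007 flags P=1 W=1 U=1 S=0
  [1] read 0x31 idx=23: raw=0x35007 flags P=1 W=1 U=1 S=0
  [2] read 0x35 idx=19: raw=0x39007 flags P=1 W=1 U=1 S=0
  [3] read 0x39 idx=1: raw=0x3A007 flags P=1 W=1 U=1 S=0
  → PA=0x3A580  (4 entries read)
#3 VA=0xB8000000646 (w,user):
  [0] read 0x1B idx=23: raw=0x3D087 flags P=1 W=1 U=1 S=1
  → PA=0x3D646 (huge @L0)  (1 entries read)
#4 VA=0x607C2C01F52 (w,user):
  [0] read 0x1B idx=12: raw=0x3F007 flags P=1 W=1 U=1 S=0
  [1] read 0x3F idx=31: raw=0x41007 flags P=1 W=1 U=1 S=0
  [2] read 0x41 idx=22: raw=0x45007 flags P=1 W=1 U=1 S=0
  [3] read 0x45 idx=1: raw=0x49007 flags P=1 W=1 U=1 S=0
  → PA=0x49F52  (4 entries read)
#5 VA=0xA8080414E34 (w,kernel):
  [0] read 0x1B idx=21: raw=0x4C007 flags P=1 W=1 U=1 S=0
  [1] read 0x4C idx=2: raw=0x4E007 flags P=1 W=1 U=1 S=0
  [2] read 0x4E idx=2: raw=0x52007 flags P=1 W=1 U=1 S=0
  [3] read 0x52 idx=20: raw=0x55007 flags P=1 W=1 U=1 S=0
  → PA=0x55E34  (4 entries read)

Access #1 fault: PAGE_NOT_PRESENT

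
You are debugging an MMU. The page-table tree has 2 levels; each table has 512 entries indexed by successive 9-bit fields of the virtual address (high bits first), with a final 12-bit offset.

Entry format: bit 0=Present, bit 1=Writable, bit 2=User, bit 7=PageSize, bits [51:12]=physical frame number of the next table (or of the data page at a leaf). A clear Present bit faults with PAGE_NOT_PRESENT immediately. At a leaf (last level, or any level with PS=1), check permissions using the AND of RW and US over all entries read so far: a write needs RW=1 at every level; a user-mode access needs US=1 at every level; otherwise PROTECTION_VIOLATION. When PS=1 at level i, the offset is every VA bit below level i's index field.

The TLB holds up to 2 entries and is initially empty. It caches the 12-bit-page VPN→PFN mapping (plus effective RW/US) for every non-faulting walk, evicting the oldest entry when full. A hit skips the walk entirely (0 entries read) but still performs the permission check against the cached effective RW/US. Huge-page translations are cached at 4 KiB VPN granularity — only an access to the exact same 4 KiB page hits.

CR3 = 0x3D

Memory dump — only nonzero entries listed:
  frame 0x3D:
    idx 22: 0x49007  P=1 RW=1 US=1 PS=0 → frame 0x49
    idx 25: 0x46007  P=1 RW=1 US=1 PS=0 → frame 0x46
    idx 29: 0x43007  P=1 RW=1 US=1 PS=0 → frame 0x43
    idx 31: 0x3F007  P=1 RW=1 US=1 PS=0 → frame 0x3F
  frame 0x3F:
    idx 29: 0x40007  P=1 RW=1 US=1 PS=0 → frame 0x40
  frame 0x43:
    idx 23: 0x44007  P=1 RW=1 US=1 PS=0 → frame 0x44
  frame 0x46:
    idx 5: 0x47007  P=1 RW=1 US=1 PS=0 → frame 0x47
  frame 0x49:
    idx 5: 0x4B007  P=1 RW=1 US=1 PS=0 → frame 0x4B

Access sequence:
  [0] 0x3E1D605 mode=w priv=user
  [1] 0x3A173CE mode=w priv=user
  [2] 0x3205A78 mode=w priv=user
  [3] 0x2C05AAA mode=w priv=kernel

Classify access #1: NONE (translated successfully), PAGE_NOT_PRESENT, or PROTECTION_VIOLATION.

Trace:
#0 VA=0x3E1D605 (w,user):
  L0: frame=0x3D idx=31 entry=0x3F007 [P=1 RW=1 US=1 PS=0]
  L1: frame=0x3F idx=29 entry=0x40007 [P=1 RW=1 US=1 PS=0]
  ⇒ phys 0x40605  [2 reads]
#1 VA=0x3A173CE (w,user):
  L0: frame=0x3D idx=29 entry=0x43007 [P=1 RW=1 US=1 PS=0]
  L1: frame=0x43 idx=23 entry=0x44007 [P=1 RW=1 US=1 PS=0]
  ⇒ phys 0x443CE  [2 reads]
#2 VA=0x3205A78 (w,user):
  L0: frame=0x3D idx=25 entry=0x46007 [P=1 RW=1 US=1 PS=0]
  L1: frame=0x46 idx=5 entry=0x47007 [P=1 RW=1 US=1 PS=0]
  ⇒ phys 0x47A78  [2 reads]
#3 VA=0x2C05AAA (w,kernel):
  L0: frame=0x3D idx=22 entry=0x49007 [P=1 RW=1 US=1 PS=0]
  L1: frame=0x49 idx=5 entry=0x4B007 [P=1 RW=1 US=1 PS=0]
  ⇒ phys 0x4BAAA  [2 reads]

Access #1 fault: NONE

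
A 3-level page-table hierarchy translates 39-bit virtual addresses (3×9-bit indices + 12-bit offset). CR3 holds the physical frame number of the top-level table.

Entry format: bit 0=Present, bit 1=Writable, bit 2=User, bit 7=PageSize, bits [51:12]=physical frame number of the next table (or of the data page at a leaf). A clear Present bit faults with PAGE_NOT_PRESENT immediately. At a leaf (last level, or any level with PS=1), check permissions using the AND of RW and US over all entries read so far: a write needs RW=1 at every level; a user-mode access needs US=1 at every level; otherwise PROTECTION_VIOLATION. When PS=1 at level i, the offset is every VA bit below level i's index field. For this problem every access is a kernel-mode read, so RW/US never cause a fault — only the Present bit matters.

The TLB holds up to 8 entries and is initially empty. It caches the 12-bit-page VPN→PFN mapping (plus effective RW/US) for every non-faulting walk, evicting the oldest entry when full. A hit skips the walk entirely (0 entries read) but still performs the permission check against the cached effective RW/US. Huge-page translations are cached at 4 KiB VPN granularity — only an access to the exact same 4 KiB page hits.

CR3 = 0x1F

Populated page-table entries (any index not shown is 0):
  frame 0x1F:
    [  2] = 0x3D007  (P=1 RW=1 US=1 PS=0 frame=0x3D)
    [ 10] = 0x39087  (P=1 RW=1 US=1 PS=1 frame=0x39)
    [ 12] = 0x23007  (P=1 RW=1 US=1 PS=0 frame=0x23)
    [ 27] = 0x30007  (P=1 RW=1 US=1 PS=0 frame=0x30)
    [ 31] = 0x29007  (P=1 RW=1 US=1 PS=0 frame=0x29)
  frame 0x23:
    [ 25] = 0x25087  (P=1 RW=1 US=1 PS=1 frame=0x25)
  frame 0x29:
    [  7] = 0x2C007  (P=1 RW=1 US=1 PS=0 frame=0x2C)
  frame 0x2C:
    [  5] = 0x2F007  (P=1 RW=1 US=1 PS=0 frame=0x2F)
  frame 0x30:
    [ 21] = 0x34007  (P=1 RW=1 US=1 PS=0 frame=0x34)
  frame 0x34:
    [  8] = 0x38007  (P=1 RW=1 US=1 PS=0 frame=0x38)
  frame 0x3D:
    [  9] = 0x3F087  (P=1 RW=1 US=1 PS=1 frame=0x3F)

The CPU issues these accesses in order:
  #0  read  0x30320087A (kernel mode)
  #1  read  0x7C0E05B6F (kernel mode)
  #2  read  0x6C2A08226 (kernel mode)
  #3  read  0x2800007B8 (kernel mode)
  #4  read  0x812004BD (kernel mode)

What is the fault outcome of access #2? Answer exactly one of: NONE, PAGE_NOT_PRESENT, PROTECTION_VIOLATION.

Walk each access:
#0 VA=0x30320087A (r,kernel):
  L0: frame=0x1F idx=12 entry=0x23007 [P=1 RW=1 US=1 PS=0]
  L1: frame=0x23 idx=25 entry=0x25087 [P=1 RW=1 US=1 PS=1]
  ✓ 0x2587A (huge @L1)  — 2 lookups
#1 VA=0x7C0E05B6F (r,kernel):
  L0: frame=0x1F idx=31 entry=0x29007 [P=1 RW=1 US=1 PS=0]
  L1: frame=0x29 idx=7 entry=0x2C007 [P=1 RW=1 US=1 PS=0]
  L2: frame=0x2C idx=5 entry=0x2F007 [P=1 RW=1 US=1 PS=0]
  ✓ 0x2FB6F  — 3 lookups
#2 VA=0x6C2A08226 (r,kernel):
  L0: frame=0x1F idx=27 entry=0x30007 [P=1 RW=1 US=1 PS=0]
  L1: frame=0x30 idx=21 entry=0x34007 [P=1 RW=1 US=1 PS=0]
  L2: frame=0x34 idx=8 entry=0x38007 [P=1 RW=1 US=1 PS=0]
  ✓ 0x38226  — 3 lookups
#3 VA=0x2800007B8 (r,kernel):
  L0: frame=0x1F idx=10 entry=0x39087 [P=1 RW=1 US=1 PS=1]
  ✓ 0x397B8 (huge @L0)  — 1 lookups
#4 VA=0x812004BD (r,kernel):
  L0: frame=0x1F idx=2 entry=0x3D007 [P=1 RW=1 US=1 PS=0]
  L1: frame=0x3D idx=9 entry=0x3F087 [P=1 RW=1 US=1 PS=1]
  ✓ 0x3F4BD (huge @L1)  — 2 lookups

Access #2 fault: NONE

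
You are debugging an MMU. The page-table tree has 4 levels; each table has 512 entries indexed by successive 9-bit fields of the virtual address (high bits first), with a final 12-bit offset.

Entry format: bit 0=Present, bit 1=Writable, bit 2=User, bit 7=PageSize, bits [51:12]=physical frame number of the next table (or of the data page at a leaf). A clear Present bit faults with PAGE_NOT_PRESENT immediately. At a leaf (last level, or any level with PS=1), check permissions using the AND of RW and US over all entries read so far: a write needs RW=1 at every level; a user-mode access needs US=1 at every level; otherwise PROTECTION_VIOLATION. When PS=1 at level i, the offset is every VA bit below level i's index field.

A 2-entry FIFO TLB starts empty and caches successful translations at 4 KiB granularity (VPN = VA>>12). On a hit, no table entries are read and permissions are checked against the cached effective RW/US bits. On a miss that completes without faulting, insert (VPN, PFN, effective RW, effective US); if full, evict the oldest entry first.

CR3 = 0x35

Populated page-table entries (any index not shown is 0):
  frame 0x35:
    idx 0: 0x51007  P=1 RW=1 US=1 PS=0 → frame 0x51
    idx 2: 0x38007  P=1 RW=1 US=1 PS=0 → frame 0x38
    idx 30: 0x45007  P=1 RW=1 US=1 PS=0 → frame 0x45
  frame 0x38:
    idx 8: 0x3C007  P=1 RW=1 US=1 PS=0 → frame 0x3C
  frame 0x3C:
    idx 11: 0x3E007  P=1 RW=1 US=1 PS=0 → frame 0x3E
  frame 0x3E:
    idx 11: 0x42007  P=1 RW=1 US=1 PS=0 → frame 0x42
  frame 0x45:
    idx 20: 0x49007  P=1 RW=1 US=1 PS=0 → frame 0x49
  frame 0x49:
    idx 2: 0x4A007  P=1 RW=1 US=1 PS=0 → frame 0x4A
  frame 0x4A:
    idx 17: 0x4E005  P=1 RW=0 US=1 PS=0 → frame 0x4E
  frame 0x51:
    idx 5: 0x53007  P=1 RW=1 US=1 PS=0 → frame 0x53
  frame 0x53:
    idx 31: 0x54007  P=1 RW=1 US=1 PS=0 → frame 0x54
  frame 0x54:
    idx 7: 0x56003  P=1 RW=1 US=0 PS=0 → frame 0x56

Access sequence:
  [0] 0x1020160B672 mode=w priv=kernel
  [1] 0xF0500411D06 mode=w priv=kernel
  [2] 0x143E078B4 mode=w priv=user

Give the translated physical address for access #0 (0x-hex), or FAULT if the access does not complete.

Per-access translation:
#0 VA=0x1020160B672 (w,kernel):
  lvl0: tbl 0x35, slot 2 ⇒ 0x38007 (P1/RW1/US1/PS0)
  lvl1: tbl 0x38, slot 8 ⇒ 0x3C007 (P1/RW1/US1/PS0)
  lvl2: tbl 0x3C, slot 11 ⇒ 0x3E007 (P1/RW1/US1/PS0)
  lvl3: tbl 0x3E, slot 11 ⇒ 0x42007 (P1/RW1/US1/PS0)
  ✓ 0x42672  — 4 lookups
#1 VA=0xF0500411D06 (w,kernel):
  lvl0: tbl 0x35, slot 30 ⇒ 0x45007 (P1/RW1/US1/PS0)
  lvl1: tbl 0x45, slot 20 ⇒ 0x49007 (P1/RW1/US1/PS0)
  lvl2: tbl 0x49, slot 2 ⇒ 0x4A007 (P1/RW1/US1/PS0)
  lvl3: tbl 0x4A, slot 17 ⇒ 0x4E005 (P1/RW0/US1/PS0)
  → PROTECTION_VIOLATION  (4 entries read)
#2 VA=0x143E078B4 (w,user):
  lvl0: tbl 0x35, slot 0 ⇒ 0x51007 (P1/RW1/US1/PS0)
  lvl1: tbl 0x51, slot 5 ⇒ 0x53007 (P1/RW1/US1/PS0)
  lvl2: tbl 0x53, slot 31 ⇒ 0x54007 (P1/RW1/US1/PS0)
  lvl3: tbl 0x54, slot 7 ⇒ 0x56003 (P1/RW1/US0/PS0)
  → PROTECTION_VIOLATION  (4 entries read)

Access #0 PA: 0x42672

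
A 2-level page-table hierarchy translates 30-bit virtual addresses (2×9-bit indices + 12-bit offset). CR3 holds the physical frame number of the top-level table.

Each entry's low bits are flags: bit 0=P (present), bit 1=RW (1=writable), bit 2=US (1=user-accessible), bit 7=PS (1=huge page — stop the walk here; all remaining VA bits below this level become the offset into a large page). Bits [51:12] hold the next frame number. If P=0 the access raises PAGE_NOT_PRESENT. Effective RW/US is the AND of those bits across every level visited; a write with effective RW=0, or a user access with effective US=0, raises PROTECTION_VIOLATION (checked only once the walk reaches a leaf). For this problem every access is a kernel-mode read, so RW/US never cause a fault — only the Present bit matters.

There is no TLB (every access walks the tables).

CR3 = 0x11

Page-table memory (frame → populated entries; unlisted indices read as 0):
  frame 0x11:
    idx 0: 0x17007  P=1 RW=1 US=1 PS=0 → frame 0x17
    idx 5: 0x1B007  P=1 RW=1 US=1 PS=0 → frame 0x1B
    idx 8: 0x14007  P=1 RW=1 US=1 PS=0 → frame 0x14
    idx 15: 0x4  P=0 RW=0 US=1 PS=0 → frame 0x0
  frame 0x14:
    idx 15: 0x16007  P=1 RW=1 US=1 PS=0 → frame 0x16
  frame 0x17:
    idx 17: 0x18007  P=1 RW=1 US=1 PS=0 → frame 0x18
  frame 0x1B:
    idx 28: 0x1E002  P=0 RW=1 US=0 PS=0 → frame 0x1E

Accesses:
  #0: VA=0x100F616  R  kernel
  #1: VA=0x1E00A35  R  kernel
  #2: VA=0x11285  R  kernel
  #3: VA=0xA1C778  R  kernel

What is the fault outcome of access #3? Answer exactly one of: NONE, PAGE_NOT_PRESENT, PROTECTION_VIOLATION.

Per-access translation:
#0 VA=0x100F616 (r,kernel):
  L0 @0x11[8] → 0x14007  P=1,RW=1,US=1,PS=0
  L1 @0x14[15] → 0x16007  P=1,RW=1,US=1,PS=0
  ✓ 0x16616  — 2 lookups
#1 VA=0x1E00A35 (r,kernel):
  L0 @0x11[15] → 0x4  P=0,RW=0,US=1,PS=0
  ✗ PAGE_NOT_PRESENT  [1 reads]
#2 VA=0x11285 (r,kernel):
  L0 @0x11[0] → 0x17007  P=1,RW=1,US=1,PS=0
  L1 @0x17[17] → 0x18007  P=1,RW=1,US=1,PS=0
  ✓ 0x18285  — 2 lookups
#3 VA=0xA1C778 (r,kernel):
  L0 @0x11[5] → 0x1B007  P=1,RW=1,US=1,PS=0
  L1 @0x1B[28] → 0x1E002  P=0,RW=1,US=0,PS=0
  ✗ PAGE_NOT_PRESENT  [2 reads]

Access #3 fault: PAGE_NOT_PRESENT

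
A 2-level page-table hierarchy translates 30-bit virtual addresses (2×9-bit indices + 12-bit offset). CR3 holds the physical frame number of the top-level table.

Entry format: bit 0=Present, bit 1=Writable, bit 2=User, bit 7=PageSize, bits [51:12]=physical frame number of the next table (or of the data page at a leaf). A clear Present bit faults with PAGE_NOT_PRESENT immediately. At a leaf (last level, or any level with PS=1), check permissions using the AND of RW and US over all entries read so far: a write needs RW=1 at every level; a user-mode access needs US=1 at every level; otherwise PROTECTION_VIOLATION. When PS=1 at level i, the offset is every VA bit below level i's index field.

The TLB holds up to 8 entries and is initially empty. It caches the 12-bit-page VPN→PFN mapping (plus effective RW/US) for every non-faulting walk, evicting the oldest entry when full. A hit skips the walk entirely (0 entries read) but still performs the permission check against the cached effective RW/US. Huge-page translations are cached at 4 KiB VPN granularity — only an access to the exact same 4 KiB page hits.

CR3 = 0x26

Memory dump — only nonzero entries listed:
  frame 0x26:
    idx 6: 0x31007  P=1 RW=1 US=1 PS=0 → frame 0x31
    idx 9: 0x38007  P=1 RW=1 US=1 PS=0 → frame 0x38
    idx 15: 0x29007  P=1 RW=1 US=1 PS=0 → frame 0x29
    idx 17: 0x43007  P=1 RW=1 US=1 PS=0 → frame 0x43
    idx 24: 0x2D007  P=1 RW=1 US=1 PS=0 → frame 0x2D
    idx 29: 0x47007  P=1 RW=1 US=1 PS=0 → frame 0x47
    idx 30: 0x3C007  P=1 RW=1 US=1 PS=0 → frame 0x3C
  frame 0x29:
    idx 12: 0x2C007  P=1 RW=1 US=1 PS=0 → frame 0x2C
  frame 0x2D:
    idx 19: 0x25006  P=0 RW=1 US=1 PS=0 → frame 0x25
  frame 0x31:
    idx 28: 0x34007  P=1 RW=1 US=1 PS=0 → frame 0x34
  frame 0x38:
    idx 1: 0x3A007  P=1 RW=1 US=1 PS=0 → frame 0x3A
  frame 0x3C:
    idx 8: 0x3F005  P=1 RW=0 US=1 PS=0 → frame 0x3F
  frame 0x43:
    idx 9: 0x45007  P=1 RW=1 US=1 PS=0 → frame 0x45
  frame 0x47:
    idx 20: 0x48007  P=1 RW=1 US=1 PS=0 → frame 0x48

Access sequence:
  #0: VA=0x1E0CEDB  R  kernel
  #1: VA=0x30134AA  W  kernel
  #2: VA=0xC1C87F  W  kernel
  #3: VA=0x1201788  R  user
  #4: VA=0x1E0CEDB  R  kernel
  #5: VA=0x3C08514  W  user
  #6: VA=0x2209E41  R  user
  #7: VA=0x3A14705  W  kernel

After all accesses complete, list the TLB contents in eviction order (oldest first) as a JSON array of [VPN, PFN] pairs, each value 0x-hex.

Trace:
#0 VA=0x1E0CEDB (r,kernel):
  L0: frame=0x26 idx=15 entry=0x29007 [P=1 RW=1 US=1 PS=0]
  L1: frame=0x29 idx=12 entry=0x2C007 [P=1 RW=1 US=1 PS=0]
  ✓ 0x2CEDB  — 2 lookups
#1 VA=0x30134AA (w,kernel):
  L0: frame=0x26 idx=24 entry=0x2D007 [P=1 RW=1 US=1 PS=0]
  L1: frame=0x2D idx=19 entry=0x25006 [P=0 RW=1 US=1 PS=0]
  → PAGE_NOT_PRESENT  (2 entries read)
#2 VA=0xC1C87F (w,kernel):
  L0: frame=0x26 idx=6 entry=0x31007 [P=1 RW=1 US=1 PS=0]
  L1: frame=0x31 idx=28 entry=0x34007 [P=1 RW=1 US=1 PS=0]
  ✓ 0x3487F  — 2 lookups
#3 VA=0x1201788 (r,user):
  L0: frame=0x26 idx=9 entry=0x38007 [P=1 RW=1 US=1 PS=0]
  L1: frame=0x38 idx=1 entry=0x3A007 [P=1 RW=1 US=1 PS=0]
  ✓ 0x3A788  — 2 lookups
#4 VA=0x1E0CEDB (r,kernel):
  TLB hit vpn=0x1E0C → PA=0x2CEDB
#5 VA=0x3C08514 (w,user):
  L0: frame=0x26 idx=30 entry=0x3C007 [P=1 RW=1 US=1 PS=0]
  L1: frame=0x3C idx=8 entry=0x3F005 [P=1 RW=0 US=1 PS=0]
  → PROTECTION_VIOLATION  (2 entries read)
#6 VA=0x2209E41 (r,user):
  L0: frame=0x26 idx=17 entry=0x43007 [P=1 RW=1 US=1 PS=0]
  L1: frame=0x43 idx=9 entry=0x45007 [P=1 RW=1 US=1 PS=0]
  ✓ 0x45E41  — 2 lookups
#7 VA=0x3A14705 (w,kernel):
  L0: frame=0x26 idx=29 entry=0x47007 [P=1 RW=1 US=1 PS=0]
  L1: frame=0x47 idx=20 entry=0x48007 [P=1 RW=1 US=1 PS=0]
  ✓ 0x48705  — 2 lookups

TLB: [["0x1E0C", "0x2C"], ["0xC1C", "0x34"], ["0x1201", "0x3A"], ["0x2209", "0x45"], ["0x3A14", "0x48"]]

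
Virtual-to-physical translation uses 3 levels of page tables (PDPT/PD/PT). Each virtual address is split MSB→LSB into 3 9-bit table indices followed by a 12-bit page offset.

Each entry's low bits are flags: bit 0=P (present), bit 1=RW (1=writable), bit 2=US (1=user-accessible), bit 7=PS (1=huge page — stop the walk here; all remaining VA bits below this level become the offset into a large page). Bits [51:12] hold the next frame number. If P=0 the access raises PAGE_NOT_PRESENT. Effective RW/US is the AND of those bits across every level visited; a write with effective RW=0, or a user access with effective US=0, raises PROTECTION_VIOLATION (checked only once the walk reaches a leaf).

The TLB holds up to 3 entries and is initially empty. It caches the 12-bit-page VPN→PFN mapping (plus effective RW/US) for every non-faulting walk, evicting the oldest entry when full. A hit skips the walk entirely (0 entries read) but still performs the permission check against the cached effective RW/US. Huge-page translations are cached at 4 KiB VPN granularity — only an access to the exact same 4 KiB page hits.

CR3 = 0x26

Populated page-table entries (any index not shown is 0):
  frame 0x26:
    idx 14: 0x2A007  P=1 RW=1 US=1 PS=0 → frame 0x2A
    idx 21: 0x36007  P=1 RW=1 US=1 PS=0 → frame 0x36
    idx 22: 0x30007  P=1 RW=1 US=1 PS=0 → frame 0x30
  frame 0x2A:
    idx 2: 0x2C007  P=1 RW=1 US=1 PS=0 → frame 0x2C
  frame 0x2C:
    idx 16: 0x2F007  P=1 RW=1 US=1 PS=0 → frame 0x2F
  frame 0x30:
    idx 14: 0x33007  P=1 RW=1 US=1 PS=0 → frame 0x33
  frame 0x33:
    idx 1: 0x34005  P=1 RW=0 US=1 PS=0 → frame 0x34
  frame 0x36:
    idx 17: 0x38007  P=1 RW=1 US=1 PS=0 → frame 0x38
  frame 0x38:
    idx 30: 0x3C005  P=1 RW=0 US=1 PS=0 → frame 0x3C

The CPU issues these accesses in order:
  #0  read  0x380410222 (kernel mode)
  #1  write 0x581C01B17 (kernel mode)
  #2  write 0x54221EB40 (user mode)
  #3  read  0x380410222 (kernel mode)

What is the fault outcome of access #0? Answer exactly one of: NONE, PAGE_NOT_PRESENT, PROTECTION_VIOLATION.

Per-access translation:
#0 VA=0x380410222 (r,kernel):
  L0 @0x26[14] → 0x2A007  P=1,RW=1,US=1,PS=0
  L1 @0x2A[2] → 0x2C007  P=1,RW=1,US=1,PS=0
  L2 @0x2C[16] → 0x2F007  P=1,RW=1,US=1,PS=0
  → PA=0x2F222  (3 entries read)
#1 VA=0x581C01B17 (w,kernel):
  L0 @0x26[22] → 0x30007  P=1,RW=1,US=1,PS=0
  L1 @0x30[14] → 0x33007  P=1,RW=1,US=1,PS=0
  L2 @0x33[1] → 0x34005  P=1,RW=0,US=1,PS=0
  → PROTECTION_VIOLATION  (3 entries read)
#2 VA=0x54221EB40 (w,user):
  L0 @0x26[21] → 0x36007  P=1,RW=1,US=1,PS=0
  L1 @0x36[17] → 0x38007  P=1,RW=1,US=1,PS=0
  L2 @0x38[30] → 0x3C005  P=1,RW=0,US=1,PS=0
  → PROTECTION_VIOLATION  (3 entries read)
#3 VA=0x380410222 (r,kernel):
  TLB hit vpn=0x380410 → PA=0x2F222

Access #0 fault: NONE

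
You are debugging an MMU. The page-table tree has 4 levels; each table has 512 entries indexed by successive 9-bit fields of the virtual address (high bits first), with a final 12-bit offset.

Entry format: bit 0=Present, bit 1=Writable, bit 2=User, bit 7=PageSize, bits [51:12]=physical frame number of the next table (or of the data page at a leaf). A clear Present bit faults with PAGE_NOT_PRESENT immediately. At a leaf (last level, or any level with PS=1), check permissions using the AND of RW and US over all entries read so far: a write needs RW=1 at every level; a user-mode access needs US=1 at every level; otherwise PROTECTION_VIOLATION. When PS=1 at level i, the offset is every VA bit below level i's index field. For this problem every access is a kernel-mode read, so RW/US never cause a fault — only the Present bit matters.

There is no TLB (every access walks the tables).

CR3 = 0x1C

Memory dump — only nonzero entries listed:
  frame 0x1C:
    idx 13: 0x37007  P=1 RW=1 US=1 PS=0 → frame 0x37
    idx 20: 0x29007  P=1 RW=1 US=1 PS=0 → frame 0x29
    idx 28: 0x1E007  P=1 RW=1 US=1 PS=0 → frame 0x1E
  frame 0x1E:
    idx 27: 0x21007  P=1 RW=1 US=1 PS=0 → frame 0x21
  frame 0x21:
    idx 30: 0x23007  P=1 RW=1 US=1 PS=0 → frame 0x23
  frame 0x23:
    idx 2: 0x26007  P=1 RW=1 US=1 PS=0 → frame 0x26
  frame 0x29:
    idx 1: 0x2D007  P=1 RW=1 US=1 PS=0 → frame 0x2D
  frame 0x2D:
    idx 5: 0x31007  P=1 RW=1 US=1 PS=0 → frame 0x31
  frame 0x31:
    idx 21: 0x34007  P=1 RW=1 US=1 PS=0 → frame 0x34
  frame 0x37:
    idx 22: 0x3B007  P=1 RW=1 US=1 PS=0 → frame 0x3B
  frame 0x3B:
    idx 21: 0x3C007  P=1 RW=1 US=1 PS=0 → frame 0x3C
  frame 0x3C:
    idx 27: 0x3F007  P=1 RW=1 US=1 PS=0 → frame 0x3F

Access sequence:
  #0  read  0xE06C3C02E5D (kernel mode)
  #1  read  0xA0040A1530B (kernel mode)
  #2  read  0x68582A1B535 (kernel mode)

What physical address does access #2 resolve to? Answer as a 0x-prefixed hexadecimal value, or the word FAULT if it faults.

Per-access translation:
#0 VA=0xE06C3C02E5D (r,kernel):
  lvl0: tbl 0x1C, slot 28 ⇒ 0x1E007 (P1/RW1/US1/PS0)
  lvl1: tbl 0x1E, slot 27 ⇒ 0x21007 (P1/RW1/US1/PS0)
  lvl2: tbl 0x21, slot 30 ⇒ 0x23007 (P1/RW1/US1/PS0)
  lvl3: tbl 0x23, slot 2 ⇒ 0x26007 (P1/RW1/US1/PS0)
  ⇒ phys 0x26E5D  [4 reads]
#1 VA=0xA0040A1530B (r,kernel):
  lvl0: tbl 0x1C, slot 20 ⇒ 0x29007 (P1/RW1/US1/PS0)
  lvl1: tbl 0x29, slot 1 ⇒ 0x2D007 (P1/RW1/US1/PS0)
  lvl2: tbl 0x2D, slot 5 ⇒ 0x31007 (P1/RW1/US1/PS0)
  lvl3: tbl 0x31, slot 21 ⇒ 0x34007 (P1/RW1/US1/PS0)
  ⇒ phys 0x3430B  [4 reads]
#2 VA=0x68582A1B535 (r,kernel):
  lvl0: tbl 0x1C, slot 13 ⇒ 0x37007 (P1/RW1/US1/PS0)
  lvl1: tbl 0x37, slot 22 ⇒ 0x3B007 (P1/RW1/US1/PS0)
  lvl2: tbl 0x3B, slot 21 ⇒ 0x3C007 (P1/RW1/US1/PS0)
  lvl3: tbl 0x3C, slot 27 ⇒ 0x3F007 (P1/RW1/US1/PS0)
  ⇒ phys 0x3F535  [4 reads]

Access #2 PA: 0x3F535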